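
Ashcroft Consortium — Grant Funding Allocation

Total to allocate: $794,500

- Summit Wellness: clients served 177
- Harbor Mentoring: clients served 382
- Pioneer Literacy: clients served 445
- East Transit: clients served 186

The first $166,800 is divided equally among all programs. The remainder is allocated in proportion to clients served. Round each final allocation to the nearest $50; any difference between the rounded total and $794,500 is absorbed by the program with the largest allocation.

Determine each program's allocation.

Summit Wellness: $135,050 | Harbor Mentoring: $243,200 | Pioneer Literacy: $276,450 | East Transit: $139,800

Equal tier: $166,800 ÷ 4 = $41,700 apiece.
Remainder $627,700 by clients served (total 1,190): Summit Wellness 93,363.78 → $93,350; Harbor Mentoring 201,496.97 → $201,500; Pioneer Literacy 234,728.15 → $234,750; East Transit 98,111.09 → $98,100.
Totals: Summit Wellness $41,700 + $93,350 = $135,050; Harbor Mentoring $41,700 + $201,500 = $243,200; Pioneer Literacy $41,700 + $234,750 = $276,450; East Transit $41,700 + $98,100 = $139,800.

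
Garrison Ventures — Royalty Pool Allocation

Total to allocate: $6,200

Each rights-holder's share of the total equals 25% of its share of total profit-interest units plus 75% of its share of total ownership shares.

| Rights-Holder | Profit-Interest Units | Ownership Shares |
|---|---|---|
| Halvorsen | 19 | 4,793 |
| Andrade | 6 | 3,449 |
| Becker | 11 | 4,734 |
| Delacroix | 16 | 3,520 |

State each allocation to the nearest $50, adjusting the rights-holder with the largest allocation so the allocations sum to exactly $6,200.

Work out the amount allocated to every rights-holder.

Totals — profit-interest units 52, ownership shares 16,496.
Composite weights (25% profit-interest units + 75% ownership shares): Halvorsen 0.3093; Andrade 0.1857; Becker 0.2681; Delacroix 0.2370.
Raw shares: Halvorsen 1,917.43; Andrade 1,151.07; Becker 1,662.34; Delacroix 1,469.16.
After rounding ($50): Halvorsen $1,900; Andrade $1,150; Becker $1,650; Delacroix $1,450. Sum = $6,150.
Difference $6,200 − $6,150 = +$50 applied to largest allocation (Halvorsen): Halvorsen becomes $1,950.

Halvorsen: $1,950; Andrade: $1,150; Becker: $1,650; Delacroix: $1,450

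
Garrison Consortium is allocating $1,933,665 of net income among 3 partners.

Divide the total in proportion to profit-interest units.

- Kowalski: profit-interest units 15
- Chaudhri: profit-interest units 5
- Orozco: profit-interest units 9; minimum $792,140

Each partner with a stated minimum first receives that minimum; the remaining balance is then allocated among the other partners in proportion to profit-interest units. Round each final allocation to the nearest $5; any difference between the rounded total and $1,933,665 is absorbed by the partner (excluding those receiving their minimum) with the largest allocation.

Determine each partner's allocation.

Minimums first: Orozco $792,140. Remaining pool $1,141,525.
Remaining pool split over remaining profit-interest units 20: Kowalski 856,143.75 → $856,145; Chaudhri 285,381.25 → $285,380.

Kowalski: $856,145 · Chaudhri: $285,380 · Orozco: $792,140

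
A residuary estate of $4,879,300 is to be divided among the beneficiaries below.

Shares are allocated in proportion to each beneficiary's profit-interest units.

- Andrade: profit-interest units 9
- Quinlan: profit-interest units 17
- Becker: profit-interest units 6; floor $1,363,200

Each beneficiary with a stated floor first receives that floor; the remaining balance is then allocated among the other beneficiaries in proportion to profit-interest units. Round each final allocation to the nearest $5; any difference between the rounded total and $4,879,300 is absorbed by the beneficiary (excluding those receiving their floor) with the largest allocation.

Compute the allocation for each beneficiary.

Guaranteed amounts: Becker $1,363,200. Residual $3,516,100.
Residual split over remaining profit-interest units 26: Andrade 1,217,111.54 → $1,217,110; Quinlan 2,298,988.46 → $2,298,990.

Andrade: $1,217,110 | Quinlan: $2,298,990 | Becker: $1,363,200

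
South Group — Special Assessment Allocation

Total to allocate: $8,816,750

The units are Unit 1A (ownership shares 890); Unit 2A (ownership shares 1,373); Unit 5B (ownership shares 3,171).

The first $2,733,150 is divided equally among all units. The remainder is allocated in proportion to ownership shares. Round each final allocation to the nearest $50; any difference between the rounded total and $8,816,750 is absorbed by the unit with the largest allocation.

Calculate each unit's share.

Unit 1A: $1,907,450; Unit 2A: $2,448,200; Unit 5B: $4,461,100

$2,733,150 shared equally gives $911,050 per unit.
Remainder $6,083,600 by ownership shares (total 5,434): Unit 1A 996,393.82 → $996,400; Unit 2A 1,537,133.38 → $1,537,150; Unit 5B 3,550,072.80 → $3,550,050.
Totals: Unit 1A $911,050 + $996,400 = $1,907,450; Unit 2A $911,050 + $1,537,150 = $2,448,200; Unit 5B $911,050 + $3,550,050 = $4,461,100.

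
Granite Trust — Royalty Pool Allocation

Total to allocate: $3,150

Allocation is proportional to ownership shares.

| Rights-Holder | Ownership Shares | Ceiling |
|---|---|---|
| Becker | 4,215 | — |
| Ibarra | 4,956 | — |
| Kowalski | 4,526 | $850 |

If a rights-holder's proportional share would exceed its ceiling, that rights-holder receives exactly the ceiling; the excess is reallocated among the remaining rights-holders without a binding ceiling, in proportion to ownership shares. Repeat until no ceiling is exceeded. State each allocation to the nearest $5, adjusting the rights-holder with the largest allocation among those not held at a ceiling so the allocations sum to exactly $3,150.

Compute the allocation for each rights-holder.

Combined ownership shares = 13,697.
Proportional shares (ignoring caps): Becker 969.35; Ibarra 1,139.77; Kowalski 1,040.88.
Held at cap: Kowalski ($850); residual $2,300 reallocated over remaining ownership shares 9,171.
Shares after redistribution: Becker 1,057.08 → $1,055; Ibarra 1,242.92 → $1,245.

Becker: $1,055 · Ibarra: $1,245 · Kowalski: $850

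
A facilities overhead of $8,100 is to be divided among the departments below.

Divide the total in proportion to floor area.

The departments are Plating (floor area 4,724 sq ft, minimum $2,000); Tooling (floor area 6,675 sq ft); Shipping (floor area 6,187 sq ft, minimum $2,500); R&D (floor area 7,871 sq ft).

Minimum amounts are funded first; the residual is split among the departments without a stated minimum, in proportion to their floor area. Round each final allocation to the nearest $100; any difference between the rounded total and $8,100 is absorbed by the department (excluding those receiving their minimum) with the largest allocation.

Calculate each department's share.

Fund the minimums — Plating $2,000; Shipping $2,500. Residual $3,600.
Residual split over remaining floor area 14,546: Tooling 1,652.00 → $1,700; R&D 1,948.00 → $1,900.

Plating: $2,000 · Tooling: $1,700 · Shipping: $2,500 · R&D: $1,900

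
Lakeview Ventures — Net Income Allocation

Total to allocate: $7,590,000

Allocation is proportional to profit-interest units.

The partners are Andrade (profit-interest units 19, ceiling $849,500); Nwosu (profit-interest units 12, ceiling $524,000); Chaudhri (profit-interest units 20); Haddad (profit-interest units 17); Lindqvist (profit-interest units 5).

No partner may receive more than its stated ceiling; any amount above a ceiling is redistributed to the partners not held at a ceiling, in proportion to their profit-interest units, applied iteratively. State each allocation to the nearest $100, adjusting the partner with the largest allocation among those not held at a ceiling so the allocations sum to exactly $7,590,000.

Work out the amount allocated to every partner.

Andrade: $849,500; Nwosu: $524,000; Chaudhri: $2,960,200; Haddad: $2,516,200; Lindqvist: $740,100

Total profit-interest units = 73.
Unconstrained shares: Andrade 1,975,479.45; Nwosu 1,247,671.23; Chaudhri 2,079,452.05; Haddad 1,767,534.25; Lindqvist 519,863.01.
Capped: Andrade ($849,500), Nwosu ($524,000); residual $6,216,500 reallocated over remaining profit-interest units 42.
Remaining shares: Chaudhri 2,960,238.10 → $2,960,200; Haddad 2,516,202.38 → $2,516,200; Lindqvist 740,059.52 → $740,100.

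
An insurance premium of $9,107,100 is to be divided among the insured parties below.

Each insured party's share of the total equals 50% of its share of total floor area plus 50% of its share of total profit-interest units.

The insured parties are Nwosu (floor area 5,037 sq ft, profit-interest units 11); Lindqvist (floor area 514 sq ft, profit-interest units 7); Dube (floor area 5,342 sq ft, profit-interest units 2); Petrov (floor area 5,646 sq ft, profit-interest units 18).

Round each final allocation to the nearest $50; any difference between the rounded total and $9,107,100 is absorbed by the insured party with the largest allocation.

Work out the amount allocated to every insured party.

Nwosu: $2,704,950 · Lindqvist: $980,350 · Dube: $1,710,450 · Petrov: $3,711,350

Totals — floor area 16,539, profit-interest units 38.
Blended shares (50% floor area + 50% profit-interest units): Nwosu 0.2970; Lindqvist 0.1076; Dube 0.1878; Petrov 0.4075.
Pro-rata amounts: Nwosu 2,704,929.64; Lindqvist 980,327.33; Dube 1,710,430.47; Petrov 3,711,412.56.
Rounded to nearest $50: Nwosu $2,704,950; Lindqvist $980,350; Dube $1,710,450; Petrov $3,711,400. Sum = $9,107,150.
Difference $9,107,100 − $9,107,150 = −$50 applied to largest allocation (Petrov): Petrov becomes $3,711,350.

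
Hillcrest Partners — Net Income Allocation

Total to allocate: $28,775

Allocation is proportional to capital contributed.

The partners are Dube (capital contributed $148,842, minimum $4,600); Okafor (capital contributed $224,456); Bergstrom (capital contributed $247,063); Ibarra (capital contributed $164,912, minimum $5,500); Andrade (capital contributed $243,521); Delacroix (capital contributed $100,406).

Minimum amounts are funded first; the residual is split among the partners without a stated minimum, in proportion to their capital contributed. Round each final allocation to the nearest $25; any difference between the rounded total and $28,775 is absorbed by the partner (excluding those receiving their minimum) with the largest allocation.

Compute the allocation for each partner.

Guaranteed amounts: Dube $4,600; Ibarra $5,500. Balance $18,675.
Balance split over remaining capital contributed 815,446: Okafor 5,140.40 → $5,150; Bergstrom 5,658.13 → $5,650; Andrade 5,577.02 → $5,575; Delacroix 2,299.46 → $2,300.

Dube: $4,600; Okafor: $5,150; Bergstrom: $5,650; Ibarra: $5,500; Andrade: $5,575; Delacroix: $2,300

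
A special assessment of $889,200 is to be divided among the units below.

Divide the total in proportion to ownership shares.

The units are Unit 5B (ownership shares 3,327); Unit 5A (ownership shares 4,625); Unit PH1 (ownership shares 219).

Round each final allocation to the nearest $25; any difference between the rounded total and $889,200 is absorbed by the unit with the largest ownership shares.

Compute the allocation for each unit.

Combined ownership shares = 3,327 + 4,625 + 219 = 8,171.
Pro-rata amounts: Unit 5B 362,057.08; Unit 5A 503,310.49; Unit PH1 23,832.43.
Rounded to nearest $25: Unit 5B $362,050; Unit 5A $503,300; Unit PH1 $23,825. Sum = $889,175.
Difference $889,200 − $889,175 = +$25 applied to largest ownership shares (Unit 5A): Unit 5A becomes $503,325.

Unit 5B: $362,050 | Unit 5A: $503,325 | Unit PH1: $23,825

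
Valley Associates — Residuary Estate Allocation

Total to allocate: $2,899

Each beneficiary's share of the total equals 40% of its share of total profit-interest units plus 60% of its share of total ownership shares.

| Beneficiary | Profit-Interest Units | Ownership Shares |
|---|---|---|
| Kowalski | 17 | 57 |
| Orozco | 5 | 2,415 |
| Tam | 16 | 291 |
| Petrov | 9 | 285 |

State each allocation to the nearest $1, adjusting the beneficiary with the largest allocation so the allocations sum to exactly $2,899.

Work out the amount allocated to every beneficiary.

Totals — profit-interest units 47, ownership shares 3,048.
Composite weights (40% profit-interest units + 60% ownership shares): Kowalski 0.1559; Orozco 0.5179; Tam 0.1935; Petrov 0.1327.
Proportional shares: Kowalski 451.96; Orozco 1,501.53; Tam 560.82; Petrov 384.69.
After rounding ($1): Kowalski $452; Orozco $1,502; Tam $561; Petrov $385. Sum = $2,900.
Difference $2,899 − $2,900 = −$1 applied to largest allocation (Orozco): Orozco becomes $1,501.

Kowalski: $452; Orozco: $1,501; Tam: $561; Petrov: $385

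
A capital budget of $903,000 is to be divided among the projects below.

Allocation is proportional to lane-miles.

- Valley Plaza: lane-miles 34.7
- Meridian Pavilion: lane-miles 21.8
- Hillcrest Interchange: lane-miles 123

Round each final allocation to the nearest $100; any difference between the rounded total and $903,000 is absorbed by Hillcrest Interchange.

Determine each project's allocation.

Total lane-miles = 179.5.
Pro-rata amounts: Valley Plaza 34.7/179.5 × $903,000 = 174,563.23; Meridian Pavilion 21.8/179.5 × $903,000 = 109,667.97; Hillcrest Interchange 123/179.5 × $903,000 = 618,768.80.
At nearest $100: Valley Plaza $174,600; Meridian Pavilion $109,700; Hillcrest Interchange $618,800. Sum = $903,100.
Difference $903,000 − $903,100 = −$100 applied to Hillcrest Interchange: Hillcrest Interchange becomes $618,700.

Valley Plaza: $174,600 · Meridian Pavilion: $109,700 · Hillcrest Interchange: $618,700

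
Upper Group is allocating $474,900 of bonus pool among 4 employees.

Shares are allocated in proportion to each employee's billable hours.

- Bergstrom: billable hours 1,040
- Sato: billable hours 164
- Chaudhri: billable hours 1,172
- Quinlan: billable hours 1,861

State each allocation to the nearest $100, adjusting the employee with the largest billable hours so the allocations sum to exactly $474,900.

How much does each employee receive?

Bergstrom: $116,600 · Sato: $18,400 · Chaudhri: $131,400 · Quinlan: $208,500

Billable hours total: 1,040 + 164 + 1,172 + 1,861 = 4,237.
Raw shares: Bergstrom 116,567.38; Sato 18,381.78; Chaudhri 131,362.47; Quinlan 208,588.36.
At nearest $100: Bergstrom $116,600; Sato $18,400; Chaudhri $131,400; Quinlan $208,600. Sum = $475,000.
Difference $474,900 − $475,000 = −$100 applied to largest billable hours (Quinlan): Quinlan becomes $208,500.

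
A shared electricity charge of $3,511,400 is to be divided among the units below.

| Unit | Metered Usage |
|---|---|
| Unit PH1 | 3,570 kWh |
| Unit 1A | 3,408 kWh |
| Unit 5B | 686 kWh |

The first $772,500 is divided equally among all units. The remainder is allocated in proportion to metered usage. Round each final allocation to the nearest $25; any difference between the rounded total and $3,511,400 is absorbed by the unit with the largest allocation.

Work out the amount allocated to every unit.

$772,500 shared equally gives $257,500 per unit.
Remainder $2,738,900 by metered usage (total 7,664): Unit PH1 1,275,818.50 → $1,275,825; Unit 1A 1,217,924.22 → $1,217,925; Unit 5B 245,157.28 → $245,150.
Totals: Unit PH1 $257,500 + $1,275,825 = $1,533,325; Unit 1A $257,500 + $1,217,925 = $1,475,425; Unit 5B $257,500 + $245,150 = $502,650.

Unit PH1: $1,533,325; Unit 1A: $1,475,425; Unit 5B: $502,650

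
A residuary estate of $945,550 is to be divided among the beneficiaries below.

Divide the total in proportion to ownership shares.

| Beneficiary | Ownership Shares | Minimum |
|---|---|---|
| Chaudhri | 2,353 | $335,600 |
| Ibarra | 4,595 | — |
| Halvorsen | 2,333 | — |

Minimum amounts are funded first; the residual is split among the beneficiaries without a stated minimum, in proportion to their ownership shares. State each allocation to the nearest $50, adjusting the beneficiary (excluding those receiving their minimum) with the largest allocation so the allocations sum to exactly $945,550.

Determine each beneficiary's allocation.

Minimums first: Chaudhri $335,600. Remaining pool $609,950.
Remaining pool split over remaining ownership shares 6,928: Ibarra 404,549.69 → $404,550; Halvorsen 205,400.31 → $205,400.

Chaudhri: $335,600 | Ibarra: $404,550 | Halvorsen: $205,400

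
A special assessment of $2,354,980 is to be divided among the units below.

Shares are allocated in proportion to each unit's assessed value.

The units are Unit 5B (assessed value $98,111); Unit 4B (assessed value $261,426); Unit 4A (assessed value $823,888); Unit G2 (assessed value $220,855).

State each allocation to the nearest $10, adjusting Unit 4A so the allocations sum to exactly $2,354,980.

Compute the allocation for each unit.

Total assessed value = 1,404,280.
Raw shares: Unit 5B 98,111/1,404,280 × $2,354,980 = 164,532.32; Unit 4B 261,426/1,404,280 × $2,354,980 = 438,411.86; Unit 4A 823,888/1,404,280 × $2,354,980 = 1,381,661.61; Unit G2 220,855/1,404,280 × $2,354,980 = 370,374.22.
At nearest $10: Unit 5B $164,530; Unit 4B $438,410; Unit 4A $1,381,660; Unit G2 $370,370. Sum = $2,354,970.
Difference $2,354,980 − $2,354,970 = +$10 applied to Unit 4A: Unit 4A becomes $1,381,670.

Unit 5B: $164,530 · Unit 4B: $438,410 · Unit 4A: $1,381,670 · Unit G2: $370,370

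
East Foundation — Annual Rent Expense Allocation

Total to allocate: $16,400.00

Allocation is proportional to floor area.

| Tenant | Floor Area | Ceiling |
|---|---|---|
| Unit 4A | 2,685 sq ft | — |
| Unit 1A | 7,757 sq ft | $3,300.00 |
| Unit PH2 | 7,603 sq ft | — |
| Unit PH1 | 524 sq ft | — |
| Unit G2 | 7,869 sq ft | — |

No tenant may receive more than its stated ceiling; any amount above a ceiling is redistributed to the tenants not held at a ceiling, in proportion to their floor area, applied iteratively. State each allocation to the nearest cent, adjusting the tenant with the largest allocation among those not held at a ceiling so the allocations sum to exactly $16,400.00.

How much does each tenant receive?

Sum of floor area: 26,438.
Proportional shares (ignoring caps): Unit 4A 1,665.5572; Unit 1A 4,811.8163; Unit PH2 4,716.2872; Unit PH1 325.0473; Unit G2 4,881.2921.
Held at cap: Unit 1A ($3,300.00); remaining pool $13,100.00 reallocated over remaining floor area 18,681.
Redistributed shares: Unit 4A 1,882.8489 → $1,882.85; Unit PH2 5,331.5829 → $5,331.58; Unit PH1 367.4536 → $367.45; Unit G2 5,518.1147 → $5,518.11.
Rounding difference +$0.01 applied to Unit G2 → $5,518.12.

Unit 4A: $1,882.85; Unit 1A: $3,300.00; Unit PH2: $5,331.58; Unit PH1: $367.45; Unit G2: $5,518.12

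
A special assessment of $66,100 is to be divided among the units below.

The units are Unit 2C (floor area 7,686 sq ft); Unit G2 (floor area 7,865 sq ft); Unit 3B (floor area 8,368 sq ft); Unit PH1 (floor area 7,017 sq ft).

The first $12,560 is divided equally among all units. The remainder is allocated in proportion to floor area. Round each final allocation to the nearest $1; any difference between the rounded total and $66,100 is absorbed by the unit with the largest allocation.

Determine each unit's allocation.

Unit 2C: $16,442; Unit G2: $16,752; Unit 3B: $17,622; Unit PH1: $15,284

First tranche $12,560 split equally: $3,140 each.
Remainder $53,540 by floor area (total 30,936): Unit 2C 13,301.93 → $13,302; Unit G2 13,611.72 → $13,612; Unit 3B 14,482.24 → $14,482; Unit PH1 12,144.11 → $12,144.
Totals: Unit 2C $3,140 + $13,302 = $16,442; Unit G2 $3,140 + $13,612 = $16,752; Unit 3B $3,140 + $14,482 = $17,622; Unit PH1 $3,140 + $12,144 = $15,284.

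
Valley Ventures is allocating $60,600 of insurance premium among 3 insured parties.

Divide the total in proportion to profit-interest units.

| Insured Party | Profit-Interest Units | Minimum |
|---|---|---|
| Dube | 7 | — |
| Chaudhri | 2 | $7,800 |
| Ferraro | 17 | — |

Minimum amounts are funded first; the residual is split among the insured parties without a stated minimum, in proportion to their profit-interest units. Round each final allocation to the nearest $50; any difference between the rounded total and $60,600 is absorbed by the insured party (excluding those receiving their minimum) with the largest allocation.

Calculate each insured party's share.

Dube: $15,400 · Chaudhri: $7,800 · Ferraro: $37,400

Guaranteed amounts: Chaudhri $7,800. Residual $52,800.
Residual split over remaining profit-interest units 24: Dube 15,400.00 → $15,400; Ferraro 37,400.00 → $37,400.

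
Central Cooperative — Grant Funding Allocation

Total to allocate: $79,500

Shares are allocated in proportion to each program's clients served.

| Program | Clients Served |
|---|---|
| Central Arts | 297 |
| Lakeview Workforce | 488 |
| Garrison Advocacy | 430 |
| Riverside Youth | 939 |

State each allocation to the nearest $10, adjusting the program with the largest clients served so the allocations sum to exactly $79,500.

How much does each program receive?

Sum of clients served: 297 + 488 + 430 + 939 = 2,154.
Unrounded shares: Central Arts 10,961.70; Lakeview Workforce 18,011.14; Garrison Advocacy 15,870.47; Riverside Youth 34,656.69.
Rounded to nearest $10: Central Arts $10,960; Lakeview Workforce $18,010; Garrison Advocacy $15,870; Riverside Youth $34,660. Sum = $79,500.
No rounding difference to absorb.

Central Arts: $10,960; Lakeview Workforce: $18,010; Garrison Advocacy: $15,870; Riverside Youth: $34,660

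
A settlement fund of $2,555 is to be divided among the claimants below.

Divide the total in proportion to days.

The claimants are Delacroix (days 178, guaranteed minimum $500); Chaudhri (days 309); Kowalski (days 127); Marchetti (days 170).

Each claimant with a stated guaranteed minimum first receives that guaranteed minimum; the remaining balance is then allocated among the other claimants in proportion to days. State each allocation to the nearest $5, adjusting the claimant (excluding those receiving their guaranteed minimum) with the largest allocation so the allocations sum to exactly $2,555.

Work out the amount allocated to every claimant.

Guaranteed amounts: Delacroix $500. Balance $2,055.
Balance split over remaining days 606: Chaudhri 1,047.85 → $1,050; Kowalski 430.67 → $430; Marchetti 576.49 → $575.

Delacroix: $500 · Chaudhri: $1,050 · Kowalski: $430 · Marchetti: $575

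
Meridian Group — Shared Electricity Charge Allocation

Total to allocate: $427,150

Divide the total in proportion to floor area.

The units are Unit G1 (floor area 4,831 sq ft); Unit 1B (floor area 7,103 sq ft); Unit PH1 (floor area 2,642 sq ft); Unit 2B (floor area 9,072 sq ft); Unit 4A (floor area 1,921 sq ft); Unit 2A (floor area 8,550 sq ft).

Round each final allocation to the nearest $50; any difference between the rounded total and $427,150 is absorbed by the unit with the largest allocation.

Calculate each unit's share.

Unit G1: $60,500 · Unit 1B: $88,950 · Unit PH1: $33,100 · Unit 2B: $113,500 · Unit 4A: $24,050 · Unit 2A: $107,050

Floor area total: 34,119.
Raw shares: Unit G1 4,831/34,119 × $427,150 = 60,481.31; Unit 1B 7,103/34,119 × $427,150 = 88,925.42; Unit PH1 2,642/34,119 × $427,150 = 33,076.30; Unit 2B 9,072/34,119 × $427,150 = 113,576.15; Unit 4A 1,921/34,119 × $427,150 = 24,049.80; Unit 2A 8,550/34,119 × $427,150 = 107,041.02.
After rounding ($50): Unit G1 $60,500; Unit 1B $88,950; Unit PH1 $33,100; Unit 2B $113,600; Unit 4A $24,050; Unit 2A $107,050. Sum = $427,250.
Difference $427,150 − $427,250 = −$100 applied to largest allocation (Unit 2B): Unit 2B becomes $113,500.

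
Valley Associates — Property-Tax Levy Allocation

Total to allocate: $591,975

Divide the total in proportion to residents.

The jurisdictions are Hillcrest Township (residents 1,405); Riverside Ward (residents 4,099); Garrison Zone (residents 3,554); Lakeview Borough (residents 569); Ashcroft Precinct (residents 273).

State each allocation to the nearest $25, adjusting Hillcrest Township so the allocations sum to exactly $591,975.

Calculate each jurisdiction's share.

Sum of residents: 9,900.
Unrounded shares: Hillcrest Township 1,405/9,900 × $591,975 = 84,012.61; Riverside Ward 4,099/9,900 × $591,975 = 245,101.57; Garrison Zone 3,554/9,900 × $591,975 = 212,513.05; Lakeview Borough 569/9,900 × $591,975 = 34,023.61; Ashcroft Precinct 273/9,900 × $591,975 = 16,324.16.
At nearest $25: Hillcrest Township $84,025; Riverside Ward $245,100; Garrison Zone $212,525; Lakeview Borough $34,025; Ashcroft Precinct $16,325. Sum = $592,000.
Difference $591,975 − $592,000 = −$25 applied to Hillcrest Township: Hillcrest Township becomes $84,000.

Hillcrest Township: $84,000 · Riverside Ward: $245,100 · Garrison Zone: $212,525 · Lakeview Borough: $34,025 · Ashcroft Precinct: $16,325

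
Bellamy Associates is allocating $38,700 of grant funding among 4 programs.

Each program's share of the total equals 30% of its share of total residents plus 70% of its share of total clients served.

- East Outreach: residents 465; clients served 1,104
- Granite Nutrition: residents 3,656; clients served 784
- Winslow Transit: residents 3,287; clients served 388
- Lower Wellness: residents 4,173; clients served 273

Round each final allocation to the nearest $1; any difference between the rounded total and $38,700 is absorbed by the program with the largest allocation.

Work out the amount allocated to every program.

East Outreach: $12,199; Granite Nutrition: $11,997; Winslow Transit: $7,419; Lower Wellness: $7,085

Totals — residents 11,581, clients served 2,549.
Combined weights (30% residents + 70% clients served): East Outreach 0.3152; Granite Nutrition 0.3100; Winslow Transit 0.1917; Lower Wellness 0.1831.
Pro-rata amounts: East Outreach 12,199.14; Granite Nutrition 11,997.27; Winslow Transit 7,418.78; Lower Wellness 7,084.81.
Rounded to nearest $1: East Outreach $12,199; Granite Nutrition $11,997; Winslow Transit $7,419; Lower Wellness $7,085. Sum = $38,700.
Sum already equals the total — no adjustment.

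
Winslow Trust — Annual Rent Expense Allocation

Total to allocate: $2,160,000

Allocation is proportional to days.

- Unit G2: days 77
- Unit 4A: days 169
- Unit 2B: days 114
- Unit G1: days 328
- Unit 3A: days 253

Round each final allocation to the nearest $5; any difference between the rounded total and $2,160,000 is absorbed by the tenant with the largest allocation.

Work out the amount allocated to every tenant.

Unit G2: $176,750 · Unit 4A: $387,930 · Unit 2B: $261,680 · Unit G1: $752,895 · Unit 3A: $580,745

Sum of days: 941.
Pro-rata amounts: Unit G2 77/941 × $2,160,000 = 176,748.14; Unit 4A 169/941 × $2,160,000 = 387,927.74; Unit 2B 114/941 × $2,160,000 = 261,679.06; Unit G1 328/941 × $2,160,000 = 752,901.17; Unit 3A 253/941 × $2,160,000 = 580,743.89.
Rounded to nearest $5: Unit G2 $176,750; Unit 4A $387,930; Unit 2B $261,680; Unit G1 $752,900; Unit 3A $580,745. Sum = $2,160,005.
Difference $2,160,000 − $2,160,005 = −$5 applied to largest allocation (Unit G1): Unit G1 becomes $752,895.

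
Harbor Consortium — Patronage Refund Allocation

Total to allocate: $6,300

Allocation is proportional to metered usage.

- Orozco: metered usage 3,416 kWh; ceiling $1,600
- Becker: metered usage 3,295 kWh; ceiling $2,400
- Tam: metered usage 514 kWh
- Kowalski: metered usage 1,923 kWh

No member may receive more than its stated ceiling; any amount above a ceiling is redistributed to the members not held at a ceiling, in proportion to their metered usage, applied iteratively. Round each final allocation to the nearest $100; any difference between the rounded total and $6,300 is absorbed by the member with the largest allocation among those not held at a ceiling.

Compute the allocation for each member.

Orozco: $1,600 · Becker: $2,400 · Tam: $500 · Kowalski: $1,800

Sum of metered usage: 9,148.
Proportional shares (ignoring caps): Orozco 2,352.51; Becker 2,269.18; Tam 353.98; Kowalski 1,324.32.
Cap binds for Orozco ($1,600); balance $4,700 reallocated over remaining metered usage 5,732.
Cap binds for Becker ($2,400); balance $2,300 reallocated over remaining metered usage 2,437.
Shares after redistribution: Tam 485.10 → $500; Kowalski 1,814.90 → $1,800.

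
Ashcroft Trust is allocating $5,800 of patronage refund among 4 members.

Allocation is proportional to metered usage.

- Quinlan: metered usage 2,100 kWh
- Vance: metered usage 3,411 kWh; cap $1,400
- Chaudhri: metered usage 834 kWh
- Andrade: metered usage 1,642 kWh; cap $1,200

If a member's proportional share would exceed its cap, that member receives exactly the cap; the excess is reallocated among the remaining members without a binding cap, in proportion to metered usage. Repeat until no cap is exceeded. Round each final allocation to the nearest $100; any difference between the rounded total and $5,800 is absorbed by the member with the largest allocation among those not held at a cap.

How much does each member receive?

Sum of metered usage: 7,987.
Pro-rata shares before constraints: Quinlan 1,524.98; Vance 2,477.00; Chaudhri 605.63; Andrade 1,192.39.
Cap binds for Vance ($1,400); remaining pool $4,400 reallocated over remaining metered usage 4,576.
Cap binds for Andrade ($1,200); remaining pool $3,200 reallocated over remaining metered usage 2,934.
Remaining shares: Quinlan 2,290.39 → $2,300; Chaudhri 909.61 → $900.

Quinlan: $2,300 · Vance: $1,400 · Chaudhri: $900 · Andrade: $1,200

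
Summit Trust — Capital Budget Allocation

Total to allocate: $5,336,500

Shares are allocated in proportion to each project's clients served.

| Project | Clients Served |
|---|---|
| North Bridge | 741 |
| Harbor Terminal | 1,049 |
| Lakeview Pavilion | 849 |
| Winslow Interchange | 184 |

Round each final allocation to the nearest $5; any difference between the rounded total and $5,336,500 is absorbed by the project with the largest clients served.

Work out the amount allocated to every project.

Sum of clients served: 741 + 1,049 + 849 + 184 = 2,823.
Pro-rata amounts: North Bridge 1,400,760.36; Harbor Terminal 1,982,992.74; Lakeview Pavilion 1,604,919.77; Winslow Interchange 347,827.13.
After rounding ($5): North Bridge $1,400,760; Harbor Terminal $1,982,995; Lakeview Pavilion $1,604,920; Winslow Interchange $347,825. Sum = $5,336,500.
Sum already equals the total — no adjustment.

North Bridge: $1,400,760; Harbor Terminal: $1,982,995; Lakeview Pavilion: $1,604,920; Winslow Interchange: $347,825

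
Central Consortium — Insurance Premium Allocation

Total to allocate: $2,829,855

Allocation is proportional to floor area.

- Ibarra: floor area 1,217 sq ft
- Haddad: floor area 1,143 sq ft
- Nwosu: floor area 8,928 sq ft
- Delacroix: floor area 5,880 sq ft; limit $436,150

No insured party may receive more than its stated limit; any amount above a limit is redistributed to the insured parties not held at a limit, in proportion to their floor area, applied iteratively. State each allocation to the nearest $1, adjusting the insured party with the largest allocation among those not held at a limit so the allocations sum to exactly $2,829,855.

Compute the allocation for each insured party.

Ibarra: $258,074 · Haddad: $242,382 · Nwosu: $1,893,249 · Delacroix: $436,150

Total floor area = 17,168.
Proportional shares (ignoring caps): Ibarra 200,601.91; Haddad 188,404.26; Nwosu 1,471,630.09; Delacroix 969,218.74.
Cap binds for Delacroix ($436,150); residual $2,393,705 reallocated over remaining floor area 11,288.
Redistributed shares: Ibarra 258,073.97 → $258,074; Haddad 242,381.72 → $242,382; Nwosu 1,893,249.31 → $1,893,249.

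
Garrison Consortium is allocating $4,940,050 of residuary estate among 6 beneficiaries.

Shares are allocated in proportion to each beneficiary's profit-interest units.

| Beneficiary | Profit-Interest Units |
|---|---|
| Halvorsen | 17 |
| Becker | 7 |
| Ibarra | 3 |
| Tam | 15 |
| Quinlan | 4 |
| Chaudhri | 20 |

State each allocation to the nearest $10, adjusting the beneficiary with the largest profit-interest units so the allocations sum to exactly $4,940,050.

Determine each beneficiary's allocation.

Profit-interest units total: 17 + 7 + 3 + 15 + 4 + 20 = 66.
Proportional shares: Halvorsen 1,272,437.12; Becker 523,944.70; Ibarra 224,547.73; Tam 1,122,738.64; Quinlan 299,396.97; Chaudhri 1,496,984.85.
At nearest $10: Halvorsen $1,272,440; Becker $523,940; Ibarra $224,550; Tam $1,122,740; Quinlan $299,400; Chaudhri $1,496,980. Sum = $4,940,050.
Rounded total matches; no reconciliation needed.

Halvorsen: $1,272,440 | Becker: $523,940 | Ibarra: $224,550 | Tam: $1,122,740 | Quinlan: $299,400 | Chaudhri: $1,496,980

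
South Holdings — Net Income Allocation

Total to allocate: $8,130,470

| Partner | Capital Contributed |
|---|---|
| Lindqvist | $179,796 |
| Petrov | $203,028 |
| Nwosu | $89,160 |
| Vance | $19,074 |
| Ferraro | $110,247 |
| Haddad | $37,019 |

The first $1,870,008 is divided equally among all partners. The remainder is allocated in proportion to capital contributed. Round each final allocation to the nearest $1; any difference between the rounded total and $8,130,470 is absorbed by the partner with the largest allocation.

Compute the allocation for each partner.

First tranche $1,870,008 split equally: $311,668 each.
Remainder $6,260,462 by capital contributed (total 638,324): Lindqvist 1,763,377.26 → $1,763,377; Petrov 1,991,228.72 → $1,991,229; Nwosu 874,450.58 → $874,451; Vance 187,071.22 → $187,071; Ferraro 1,081,264.62 → $1,081,265; Haddad 363,069.61 → $363,070.
Rounding difference −$1 on remainder applied to Petrov.
Totals: Lindqvist $311,668 + $1,763,377 = $2,075,045; Petrov $311,668 + $1,991,228 = $2,302,896; Nwosu $311,668 + $874,451 = $1,186,119; Vance $311,668 + $187,071 = $498,739; Ferraro $311,668 + $1,081,265 = $1,392,933; Haddad $311,668 + $363,070 = $674,738.

Lindqvist: $2,075,045 | Petrov: $2,302,896 | Nwosu: $1,186,119 | Vance: $498,739 | Ferraro: $1,392,933 | Haddad: $674,738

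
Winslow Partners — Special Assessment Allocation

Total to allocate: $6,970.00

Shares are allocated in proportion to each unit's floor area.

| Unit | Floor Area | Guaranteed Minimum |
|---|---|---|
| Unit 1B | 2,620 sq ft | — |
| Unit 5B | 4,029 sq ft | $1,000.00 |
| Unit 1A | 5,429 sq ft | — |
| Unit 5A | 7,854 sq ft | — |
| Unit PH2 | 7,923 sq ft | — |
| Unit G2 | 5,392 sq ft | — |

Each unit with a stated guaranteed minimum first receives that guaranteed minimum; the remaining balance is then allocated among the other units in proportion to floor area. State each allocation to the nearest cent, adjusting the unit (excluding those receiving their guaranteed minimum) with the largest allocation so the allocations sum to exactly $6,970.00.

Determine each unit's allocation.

Unit 1B: $535.33 · Unit 5B: $1,000.00 · Unit 1A: $1,109.29 · Unit 5A: $1,604.78 · Unit PH2: $1,618.87 · Unit G2: $1,101.73

Minimums first: Unit 5B $1,000.00. Balance $5,970.00.
Balance split over remaining floor area 29,218: Unit 1B 535.3344 → $535.33; Unit 1A 1,109.2864 → $1,109.29; Unit 5A 1,604.7772 → $1,604.78; Unit PH2 1,618.8757 → $1,618.88; Unit G2 1,101.7263 → $1,101.73.
Rounding difference −$0.01 applied to Unit PH2 → $1,618.87.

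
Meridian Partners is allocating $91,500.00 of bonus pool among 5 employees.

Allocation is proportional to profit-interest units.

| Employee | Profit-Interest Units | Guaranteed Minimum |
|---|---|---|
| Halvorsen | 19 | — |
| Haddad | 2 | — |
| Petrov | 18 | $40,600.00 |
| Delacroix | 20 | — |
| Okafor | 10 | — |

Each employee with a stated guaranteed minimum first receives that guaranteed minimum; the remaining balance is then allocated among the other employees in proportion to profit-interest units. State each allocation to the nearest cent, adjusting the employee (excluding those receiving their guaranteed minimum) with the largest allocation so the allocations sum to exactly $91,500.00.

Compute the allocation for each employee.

Halvorsen: $18,962.75 · Haddad: $1,996.08 · Petrov: $40,600.00 · Delacroix: $19,960.78 · Okafor: $9,980.39

Fund the minimums — Petrov $40,600.00. Balance $50,900.00.
Balance split over remaining profit-interest units 51: Halvorsen 18,962.7451 → $18,962.75; Haddad 1,996.0784 → $1,996.08; Delacroix 19,960.7843 → $19,960.78; Okafor 9,980.3922 → $9,980.39.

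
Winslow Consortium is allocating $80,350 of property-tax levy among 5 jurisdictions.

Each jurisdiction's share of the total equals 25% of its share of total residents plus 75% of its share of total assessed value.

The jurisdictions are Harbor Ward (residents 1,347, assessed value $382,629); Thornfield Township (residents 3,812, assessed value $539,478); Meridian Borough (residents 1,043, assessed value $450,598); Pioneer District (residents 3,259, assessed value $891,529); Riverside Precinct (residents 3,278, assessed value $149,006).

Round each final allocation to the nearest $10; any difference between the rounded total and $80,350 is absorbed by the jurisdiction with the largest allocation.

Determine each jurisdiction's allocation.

Residents total 12,739; assessed value total 2,413,240.
Composite weights (25% residents + 75% assessed value): Harbor Ward 0.1454; Thornfield Township 0.2425; Meridian Borough 0.1605; Pioneer District 0.3410; Riverside Precinct 0.1106.
Pro-rata amounts: Harbor Ward 11,678.88; Thornfield Township 19,482.59; Meridian Borough 12,896.81; Pioneer District 27,401.88; Riverside Precinct 8,889.84.
After rounding ($10): Harbor Ward $11,680; Thornfield Township $19,480; Meridian Borough $12,900; Pioneer District $27,400; Riverside Precinct $8,890. Sum = $80,350.
Rounded total matches; no reconciliation needed.

Harbor Ward: $11,680; Thornfield Township: $19,480; Meridian Borough: $12,900; Pioneer District: $27,400; Riverside Precinct: $8,890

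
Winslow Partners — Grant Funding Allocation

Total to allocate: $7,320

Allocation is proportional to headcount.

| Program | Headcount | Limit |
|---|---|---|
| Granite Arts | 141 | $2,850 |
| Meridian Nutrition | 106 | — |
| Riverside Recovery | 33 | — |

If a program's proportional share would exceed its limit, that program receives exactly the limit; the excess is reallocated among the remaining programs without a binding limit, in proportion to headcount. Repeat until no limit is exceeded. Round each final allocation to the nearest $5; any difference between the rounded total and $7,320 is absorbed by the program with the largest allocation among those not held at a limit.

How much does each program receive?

Combined headcount = 280.
Pro-rata shares before constraints: Granite Arts 3,686.14; Meridian Nutrition 2,771.14; Riverside Recovery 862.71.
Cap binds for Granite Arts ($2,850); residual $4,470 reallocated over remaining headcount 139.
Shares after redistribution: Meridian Nutrition 3,408.78 → $3,410; Riverside Recovery 1,061.22 → $1,060.

Granite Arts: $2,850; Meridian Nutrition: $3,410; Riverside Recovery: $1,060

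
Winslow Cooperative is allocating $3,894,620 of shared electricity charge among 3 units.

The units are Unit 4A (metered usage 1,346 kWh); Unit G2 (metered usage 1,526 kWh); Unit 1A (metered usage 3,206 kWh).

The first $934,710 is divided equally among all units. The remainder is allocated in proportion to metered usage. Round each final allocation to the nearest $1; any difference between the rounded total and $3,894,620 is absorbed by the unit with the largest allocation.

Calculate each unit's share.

Unit 4A: $967,055 | Unit G2: $1,054,713 | Unit 1A: $1,872,852

First tranche $934,710 split equally: $311,570 each.
Remainder $2,959,910 by metered usage (total 6,078): Unit 4A 655,485.17 → $655,485; Unit G2 743,142.92 → $743,143; Unit 1A 1,561,281.91 → $1,561,282.
Totals: Unit 4A $311,570 + $655,485 = $967,055; Unit G2 $311,570 + $743,143 = $1,054,713; Unit 1A $311,570 + $1,561,282 = $1,872,852.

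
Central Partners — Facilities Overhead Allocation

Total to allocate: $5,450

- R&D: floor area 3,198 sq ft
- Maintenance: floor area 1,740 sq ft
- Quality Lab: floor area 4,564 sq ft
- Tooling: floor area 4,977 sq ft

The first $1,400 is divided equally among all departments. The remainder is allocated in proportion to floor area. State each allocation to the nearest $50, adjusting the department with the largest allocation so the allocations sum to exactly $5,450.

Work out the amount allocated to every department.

$1,400 shared equally gives $350 per department.
Remainder $4,050 by floor area (total 14,479): R&D 894.53 → $900; Maintenance 486.70 → $500; Quality Lab 1,276.62 → $1,300; Tooling 1,392.14 → $1,400.
Rounding difference −$50 on remainder applied to Tooling.
Totals: R&D $350 + $900 = $1,250; Maintenance $350 + $500 = $850; Quality Lab $350 + $1,300 = $1,650; Tooling $350 + $1,350 = $1,700.

R&D: $1,250 | Maintenance: $850 | Quality Lab: $1,650 | Tooling: $1,700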